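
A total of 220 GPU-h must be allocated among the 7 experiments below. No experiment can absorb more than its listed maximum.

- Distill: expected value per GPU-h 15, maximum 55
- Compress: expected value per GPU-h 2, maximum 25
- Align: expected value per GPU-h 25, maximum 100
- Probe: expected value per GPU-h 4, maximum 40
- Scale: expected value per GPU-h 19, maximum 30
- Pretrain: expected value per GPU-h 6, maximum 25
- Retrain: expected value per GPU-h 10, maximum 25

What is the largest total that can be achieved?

4205

Order the experiments by expected value per GPU-h: Align 25 > Scale 19 > Distill 15 > Retrain 10 > Pretrain 6 > Probe 4 > Compress 2.
Give Align 100 to hit its cap of 100 → 120 left.
Scale takes 30 to reach its cap of 30 → 90 left.
Distill takes 55 to reach its cap of 55 → 35 left.
Give Retrain 25 to hit its cap of 25 → 10 left.
Only 10 left; Pretrain takes them to reach 10.
Total = 15×55 + 25×100 + 19×30 + 6×10 + 10×25 = 4205.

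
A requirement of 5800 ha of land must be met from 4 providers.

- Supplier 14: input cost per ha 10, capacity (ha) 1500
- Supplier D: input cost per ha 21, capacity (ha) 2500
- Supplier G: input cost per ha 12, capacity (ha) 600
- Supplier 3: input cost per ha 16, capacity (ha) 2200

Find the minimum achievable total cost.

88900

Use providers in increasing cost order.
Supplier 14 at 10: take all 1500 ha — 4300 still needed.
Take 600 from Supplier G at 12 — need 3700 more.
Supplier 3 at 16: take all 2200 ha — 1500 still needed.
Supplier D (21): take the remaining 1500 — done.
Cost = 1500×10 + 600×12 + 2200×16 + 1500×21 = 88900.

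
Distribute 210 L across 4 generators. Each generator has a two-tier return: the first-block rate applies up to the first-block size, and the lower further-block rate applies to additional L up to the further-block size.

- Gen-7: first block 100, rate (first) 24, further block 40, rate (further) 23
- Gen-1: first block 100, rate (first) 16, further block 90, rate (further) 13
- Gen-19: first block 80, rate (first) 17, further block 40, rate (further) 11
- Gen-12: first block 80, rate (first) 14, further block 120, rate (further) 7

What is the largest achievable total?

Treat each block as its own option and order by rate: Gen-7/tier1 24 > Gen-7/tier2 23 > Gen-19/tier1 17 > Gen-1/tier1 16 > Gen-12/tier1 14 > Gen-1/tier2 13 > Gen-19/tier2 11 > Gen-12/tier2 7.
Gen-7/tier1 (24): +100 — 110 left.
Gen-7/tier2 (23): +40 — 70 left.
Gen-19 tier1 at 17: only 70 left, fill 70.
Total = 24×100 + 23×40 + 17×70 = 4510.

4510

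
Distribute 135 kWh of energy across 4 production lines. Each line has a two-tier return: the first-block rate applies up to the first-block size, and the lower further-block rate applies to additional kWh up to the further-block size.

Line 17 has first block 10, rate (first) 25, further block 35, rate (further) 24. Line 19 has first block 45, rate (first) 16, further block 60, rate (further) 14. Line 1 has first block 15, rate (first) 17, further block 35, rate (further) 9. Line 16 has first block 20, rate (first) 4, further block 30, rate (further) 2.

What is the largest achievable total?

Treat each block as its own option and order by rate: Line 17/first 25 > Line 17/second 24 > Line 1/first 17 > Line 19/first 16 > Line 19/second 14 > Line 1/second 9 > Line 16/first 4 > Line 16/second 2.
Line 17/first (25): +10 ; 125 left.
Line 17/second (24): +35 ; 90 left.
Line 1 first at 17: fill all 15 ; 75 left.
Line 19/first (16): +45 ; 30 left.
Line 19 second at 14: only 30 left, fill 30.
Total = 25×10 + 24×35 + 17×15 + 16×45 + 14×30 = 2485.

2485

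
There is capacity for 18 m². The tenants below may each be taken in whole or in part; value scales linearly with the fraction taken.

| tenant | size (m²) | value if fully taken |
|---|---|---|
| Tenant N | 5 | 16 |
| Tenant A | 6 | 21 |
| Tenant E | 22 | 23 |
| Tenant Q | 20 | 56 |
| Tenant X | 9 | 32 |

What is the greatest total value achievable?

62.6

Sort by value density: Tenant X 32/9≈3.56, Tenant A 21/6≈3.5, Tenant N 16/5≈3.2, Tenant Q 56/20≈2.8, Tenant E 23/22≈1.05.
Take all of Tenant X (9 m², value 32) ; 9 m² left.
Take all of Tenant A (6 m², value 21) ; 3 m² left.
Only 3 m² remain; take 3/5 of Tenant N for value 16×3/5 = 9.6.
Total value = 62.6.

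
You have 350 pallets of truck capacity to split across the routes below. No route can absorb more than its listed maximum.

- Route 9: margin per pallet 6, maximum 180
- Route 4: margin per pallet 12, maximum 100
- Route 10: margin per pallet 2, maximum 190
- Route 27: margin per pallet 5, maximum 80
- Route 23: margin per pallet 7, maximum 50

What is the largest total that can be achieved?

2730

Order the routes by margin per pallet: Route 4 12 > Route 23 7 > Route 9 6 > Route 27 5 > Route 10 2.
Route 4: +100 to 100 (cap) — 250 left.
Route 23 takes 50 to reach its cap of 50 — 200 left.
Route 9 takes 180 to reach its cap of 180 — 20 left.
Only 20 left; Route 27 takes them to reach 20.
Total = 6×180 + 12×100 + 5×20 + 7×50 = 2730.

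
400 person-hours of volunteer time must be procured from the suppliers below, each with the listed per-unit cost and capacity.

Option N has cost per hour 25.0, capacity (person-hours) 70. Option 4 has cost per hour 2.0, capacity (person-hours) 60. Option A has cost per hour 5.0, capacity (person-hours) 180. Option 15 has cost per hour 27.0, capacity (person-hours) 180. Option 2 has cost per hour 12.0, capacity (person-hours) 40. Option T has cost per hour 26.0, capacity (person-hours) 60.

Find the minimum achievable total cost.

Fill from the cheapest supplier first.
Option 4 at 2.0: take all 60 person-hours → 340 still needed.
Take 180 from Option A at 5.0 → need 160 more.
Option 2 (12.0): use full 40 → 120 person-hours to go.
Option N (25.0): use full 70 → 50 person-hours to go.
Option T (26.0): take the remaining 50 → done.
Option 15: unused.
Cost = 60×2.0 + 180×5.0 + 40×12.0 + 70×25.0 + 50×26.0 = 4550.

4550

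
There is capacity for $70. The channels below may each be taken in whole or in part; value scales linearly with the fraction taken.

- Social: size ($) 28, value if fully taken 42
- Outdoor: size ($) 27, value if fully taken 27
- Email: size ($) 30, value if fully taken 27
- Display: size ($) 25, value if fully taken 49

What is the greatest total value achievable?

Best value per unit of size first: Display 49/25≈1.96, Social 42/28≈1.5, Outdoor 27/27≈1, Email 27/30≈0.9.
Take all of Display (25 $, value 49) → 45 $ left.
Take all of Social (28 $, value 42) → 17 $ left.
Only 17 $ remain; take 17/27 of Outdoor for value 27×17/27 = 17.
Total value = 108.

108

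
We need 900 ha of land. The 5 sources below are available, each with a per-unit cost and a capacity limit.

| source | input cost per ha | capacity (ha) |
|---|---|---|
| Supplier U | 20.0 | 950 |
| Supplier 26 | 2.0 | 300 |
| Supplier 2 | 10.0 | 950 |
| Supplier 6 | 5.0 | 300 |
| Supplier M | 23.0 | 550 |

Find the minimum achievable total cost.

5100

Cheapest first:
Take 300 from Supplier 26 at 2.0 — need 600 more.
Supplier 6 (5.0): use full 300 — 300 ha to go.
Take 300 from Supplier 2 at 10.0 to finish.
Supplier U, Supplier M: unused.
Cost = 300×2.0 + 300×5.0 + 300×10.0 = 5100.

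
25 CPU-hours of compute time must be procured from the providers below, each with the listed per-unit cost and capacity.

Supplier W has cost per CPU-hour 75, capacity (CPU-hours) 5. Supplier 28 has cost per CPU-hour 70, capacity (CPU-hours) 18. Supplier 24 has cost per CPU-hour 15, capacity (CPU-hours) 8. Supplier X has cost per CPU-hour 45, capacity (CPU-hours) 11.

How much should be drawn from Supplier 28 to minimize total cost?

Use providers in increasing cost order.
Supplier 24 (15): use full 8 ; 17 CPU-hours to go.
Take 11 from Supplier X at 45 ; need 6 more.
Supplier 28 at 70: take 6 of its 18 ; requirement met.
Supplier W: unused.

6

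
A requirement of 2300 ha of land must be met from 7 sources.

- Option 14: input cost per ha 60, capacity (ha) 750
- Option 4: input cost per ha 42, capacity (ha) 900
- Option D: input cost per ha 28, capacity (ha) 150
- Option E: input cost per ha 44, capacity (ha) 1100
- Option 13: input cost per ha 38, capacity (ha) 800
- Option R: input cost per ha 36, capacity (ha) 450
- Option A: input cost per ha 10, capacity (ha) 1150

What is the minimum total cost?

Use sources in increasing cost order.
Option A (10): use full 1150 ; 1150 ha to go.
Take 150 from Option D at 28 ; need 1000 more.
Option R (36): use full 450 ; 550 ha to go.
Option 13 at 38: take 550 of its 800 ; requirement met.
Option 4, Option E, Option 14: unused.
Cost = 1150×10 + 150×28 + 450×36 + 550×38 = 52800.

52800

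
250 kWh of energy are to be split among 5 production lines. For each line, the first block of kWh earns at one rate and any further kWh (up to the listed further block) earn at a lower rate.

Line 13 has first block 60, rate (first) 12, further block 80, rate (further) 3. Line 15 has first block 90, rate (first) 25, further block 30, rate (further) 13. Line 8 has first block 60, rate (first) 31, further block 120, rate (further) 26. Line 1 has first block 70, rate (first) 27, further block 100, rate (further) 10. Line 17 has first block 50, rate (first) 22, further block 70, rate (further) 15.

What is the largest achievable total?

6870

Order all 10 blocks by rate: Line 8/first 31 > Line 1/first 27 > Line 8/second 26 > Line 15/first 25 > Line 17/first 22 > Line 17/second 15 > Line 15/second 13 > Line 13/first 12 > Line 1/second 10 > Line 13/second 3.
Fill Line 8 first block (60 at 31) ; 190 left.
Line 1 first at 27: fill all 70 ; 120 left.
Fill Line 8 second block (120 at 26) ; 0 left.
Total = 31×60 + 27×70 + 26×120 = 6870.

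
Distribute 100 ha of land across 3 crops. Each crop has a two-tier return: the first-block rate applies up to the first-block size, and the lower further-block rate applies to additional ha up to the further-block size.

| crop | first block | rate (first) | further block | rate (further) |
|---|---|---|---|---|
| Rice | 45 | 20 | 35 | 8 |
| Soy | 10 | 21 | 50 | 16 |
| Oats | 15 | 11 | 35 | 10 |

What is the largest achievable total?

Treat each block as its own option and order by rate: Soy/T1 21 > Rice/T1 20 > Soy/T2 16 > Oats/T1 11 > Oats/T2 10 > Rice/T2 8.
Fill Soy T1 block (10 at 21) — 90 left.
Rice/T1 (20): +45 — 45 left.
Soy T2 at 16: only 45 left, fill 45.
Total = 21×10 + 20×45 + 16×45 = 1830.

1830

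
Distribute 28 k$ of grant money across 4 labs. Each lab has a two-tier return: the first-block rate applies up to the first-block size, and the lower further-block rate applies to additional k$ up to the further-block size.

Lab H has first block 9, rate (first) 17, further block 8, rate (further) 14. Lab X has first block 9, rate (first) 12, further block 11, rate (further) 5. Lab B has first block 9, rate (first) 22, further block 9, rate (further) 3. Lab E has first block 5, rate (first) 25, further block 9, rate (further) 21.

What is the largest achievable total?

Treat each block as its own option and order by rate: Lab E/first 25 > Lab B/first 22 > Lab E/second 21 > Lab H/first 17 > Lab H/second 14 > Lab X/first 12 > Lab X/second 5 > Lab B/second 3.
Lab E/first (25): +5 ; 23 left.
Fill Lab B first block (9 at 22) ; 14 left.
Lab E/second (21): +9 ; 5 left.
Lab H/first: +5 of 9 at 17; pool empty.
Total = 25×5 + 22×9 + 21×9 + 17×5 = 597.

597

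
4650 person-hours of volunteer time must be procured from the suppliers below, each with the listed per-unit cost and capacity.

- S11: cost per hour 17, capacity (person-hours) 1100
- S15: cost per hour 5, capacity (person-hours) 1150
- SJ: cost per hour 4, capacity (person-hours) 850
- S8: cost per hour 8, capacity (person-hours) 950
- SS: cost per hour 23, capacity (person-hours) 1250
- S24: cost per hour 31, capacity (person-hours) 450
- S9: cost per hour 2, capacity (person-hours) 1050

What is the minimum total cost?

29900

Fill from the cheapest supplier first.
S9 at 2: take all 1050 person-hours → 3600 still needed.
SJ at 4: take all 850 person-hours → 2750 still needed.
S15 (5): use full 1150 → 1600 person-hours to go.
S8 (8): use full 950 → 650 person-hours to go.
S11 (17): take the remaining 650 → done.
SS, S24: unused.
Cost = 1050×2 + 850×4 + 1150×5 + 950×8 + 650×17 = 29900.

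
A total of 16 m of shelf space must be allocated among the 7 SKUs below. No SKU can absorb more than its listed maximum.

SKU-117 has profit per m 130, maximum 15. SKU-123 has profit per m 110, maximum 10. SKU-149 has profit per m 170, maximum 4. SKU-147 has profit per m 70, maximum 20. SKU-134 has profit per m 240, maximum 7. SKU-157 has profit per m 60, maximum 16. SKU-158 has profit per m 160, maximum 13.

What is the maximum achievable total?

Order the SKUs by profit per m: SKU-134 240 > SKU-149 170 > SKU-158 160 > SKU-117 130 > SKU-123 110 > SKU-147 70 > SKU-157 60.
SKU-134: +7 to 7 (cap) → 9 left.
Give SKU-149 4 to hit its cap of 4 → 5 left.
Only 5 left; SKU-158 takes them to reach 5.
Total = 170×4 + 240×7 + 160×5 = 3160.

3160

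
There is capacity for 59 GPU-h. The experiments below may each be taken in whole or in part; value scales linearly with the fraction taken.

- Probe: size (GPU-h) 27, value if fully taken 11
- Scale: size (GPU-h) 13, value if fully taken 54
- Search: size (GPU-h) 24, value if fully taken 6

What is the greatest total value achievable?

Sort by value density: Scale 54/13≈4.15, Probe 11/27≈0.407, Search 6/24≈0.25.
All 13 GPU-h of Scale fit (value 54) ; 46 remain.
Take all of Probe (27 GPU-h, value 11) ; 19 GPU-h left.
Fill the last 19 GPU-h with part of Search: 19/24 of it earns 4.75.
Total value = 69.75.

69.75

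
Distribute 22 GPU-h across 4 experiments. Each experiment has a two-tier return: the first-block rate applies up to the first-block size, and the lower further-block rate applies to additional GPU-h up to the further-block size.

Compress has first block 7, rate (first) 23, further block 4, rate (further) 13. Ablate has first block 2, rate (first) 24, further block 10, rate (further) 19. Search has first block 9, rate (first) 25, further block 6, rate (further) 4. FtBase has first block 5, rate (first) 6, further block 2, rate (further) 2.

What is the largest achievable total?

510

Rank every tier by rate: Search/T1 25 > Ablate/T1 24 > Compress/T1 23 > Ablate/T2 19 > Compress/T2 13 > FtBase/T1 6 > Search/T2 4 > FtBase/T2 2.
Fill Search T1 block (9 at 25) ; 13 left.
Ablate/T1 (24): +2 ; 11 left.
Compress T1 at 23: fill all 7 ; 4 left.
Ablate T2 at 19: only 4 left, fill 4.
Total = 25×9 + 24×2 + 23×7 + 19×4 = 510.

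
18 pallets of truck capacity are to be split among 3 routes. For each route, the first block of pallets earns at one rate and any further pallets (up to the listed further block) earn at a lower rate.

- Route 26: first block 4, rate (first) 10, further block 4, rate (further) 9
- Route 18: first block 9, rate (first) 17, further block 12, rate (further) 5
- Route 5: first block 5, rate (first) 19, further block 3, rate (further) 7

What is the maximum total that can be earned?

288

Treat each block as its own option and order by rate: Route 5/first 19 > Route 18/first 17 > Route 26/first 10 > Route 26/second 9 > Route 5/second 7 > Route 18/second 5.
Fill Route 5 first block (5 at 19) ; 13 left.
Fill Route 18 first block (9 at 17) ; 4 left.
Route 26/first (10): +4 ; 0 left.
Total = 19×5 + 17×9 + 10×4 = 288.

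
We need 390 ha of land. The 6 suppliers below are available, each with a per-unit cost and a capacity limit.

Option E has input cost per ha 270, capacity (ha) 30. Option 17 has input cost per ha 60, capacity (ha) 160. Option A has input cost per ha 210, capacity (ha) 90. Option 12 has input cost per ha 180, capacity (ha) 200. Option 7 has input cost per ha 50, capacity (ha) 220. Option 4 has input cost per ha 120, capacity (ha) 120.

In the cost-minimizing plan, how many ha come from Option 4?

Cheapest first:
Take 220 from Option 7 at 50 ; need 170 more.
Option 17 (60): use full 160 ; 10 ha to go.
Take 10 from Option 4 at 120 to finish.
Option 12, Option A, Option E: unused.

10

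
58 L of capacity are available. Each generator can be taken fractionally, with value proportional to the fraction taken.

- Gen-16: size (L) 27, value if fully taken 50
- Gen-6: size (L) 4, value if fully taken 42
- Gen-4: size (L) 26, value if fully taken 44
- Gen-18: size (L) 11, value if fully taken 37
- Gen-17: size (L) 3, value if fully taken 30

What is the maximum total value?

181

Rank by value-to-size ratio: Gen-6 42/4≈10.5, Gen-17 30/3≈10, Gen-18 37/11≈3.36, Gen-16 50/27≈1.85, Gen-4 44/26≈1.69.
All 4 L of Gen-6 fit (value 42) ; 54 remain.
All 3 L of Gen-17 fit (value 30) ; 51 remain.
Take all of Gen-18 (11 L, value 37) ; 40 L left.
Gen-16: take in full, 27 L for value 50 ; 13 left.
Fill the last 13 L with part of Gen-4: 13/26 of it earns 22.
Total value = 181.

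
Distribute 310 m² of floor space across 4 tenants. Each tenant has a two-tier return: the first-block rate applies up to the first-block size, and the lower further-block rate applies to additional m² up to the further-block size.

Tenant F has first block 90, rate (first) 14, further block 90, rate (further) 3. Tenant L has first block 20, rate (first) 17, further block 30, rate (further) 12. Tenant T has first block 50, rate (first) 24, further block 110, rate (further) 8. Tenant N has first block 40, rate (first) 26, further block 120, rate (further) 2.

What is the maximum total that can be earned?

Rank every tier by rate: Tenant N/tier1 26 > Tenant T/tier1 24 > Tenant L/tier1 17 > Tenant F/tier1 14 > Tenant L/tier2 12 > Tenant T/tier2 8 > Tenant F/tier2 3 > Tenant N/tier2 2.
Tenant N/tier1 (26): +40 → 270 left.
Tenant T/tier1 (24): +50 → 220 left.
Fill Tenant L tier1 block (20 at 17) → 200 left.
Tenant F/tier1 (14): +90 → 110 left.
Fill Tenant L tier2 block (30 at 12) → 80 left.
Tenant T tier2 at 8: only 80 left, fill 80.
Total = 26×40 + 24×50 + 17×20 + 14×90 + 12×30 + 8×80 = 4840.

4840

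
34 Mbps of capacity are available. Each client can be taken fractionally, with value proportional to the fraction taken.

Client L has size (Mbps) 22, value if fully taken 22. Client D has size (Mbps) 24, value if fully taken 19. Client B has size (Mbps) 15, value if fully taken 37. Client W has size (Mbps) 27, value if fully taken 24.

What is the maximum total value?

Best value per unit of size first: Client B 37/15≈2.47, Client L 22/22≈1, Client W 24/27≈0.889, Client D 19/24≈0.792.
All 15 Mbps of Client B fit (value 37) ; 19 remain.
19 Mbps left: a 19/22 share of Client L gives 22×19/22 = 19.
Total value = 56.

56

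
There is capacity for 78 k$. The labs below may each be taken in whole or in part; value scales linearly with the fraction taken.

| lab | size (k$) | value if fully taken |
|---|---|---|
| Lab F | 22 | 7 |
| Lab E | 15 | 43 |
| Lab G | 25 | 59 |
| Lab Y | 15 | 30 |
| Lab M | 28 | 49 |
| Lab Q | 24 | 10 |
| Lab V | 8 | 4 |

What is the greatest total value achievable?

Best value per unit of size first: Lab E 43/15≈2.87, Lab G 59/25≈2.36, Lab Y 30/15≈2, Lab M 49/28≈1.75, Lab V 4/8≈0.5, Lab Q 10/24≈0.417, Lab F 7/22≈0.318.
Lab E: take in full, 15 k$ for value 43 ; 63 left.
Take all of Lab G (25 k$, value 59) ; 38 k$ left.
Take all of Lab Y (15 k$, value 30) ; 23 k$ left.
Fill the last 23 k$ with part of Lab M: 23/28 of it earns 40.25.
Total value = 172.25.

172.25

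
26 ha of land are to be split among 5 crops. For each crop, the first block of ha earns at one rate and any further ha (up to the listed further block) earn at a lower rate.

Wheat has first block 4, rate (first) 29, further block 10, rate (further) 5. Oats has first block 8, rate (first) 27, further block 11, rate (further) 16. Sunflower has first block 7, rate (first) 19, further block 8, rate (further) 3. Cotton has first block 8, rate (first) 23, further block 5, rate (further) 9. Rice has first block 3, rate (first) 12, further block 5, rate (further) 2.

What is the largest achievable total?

630

Order all 10 blocks by rate: Wheat/tier1 29 > Oats/tier1 27 > Cotton/tier1 23 > Sunflower/tier1 19 > Oats/tier2 16 > Rice/tier1 12 > Cotton/tier2 9 > Wheat/tier2 5 > Sunflower/tier2 3 > Rice/tier2 2.
Wheat/tier1 (29): +4 ; 22 left.
Oats/tier1 (27): +8 ; 14 left.
Cotton/tier1 (23): +8 ; 6 left.
Sunflower tier1 at 19: only 6 left, fill 6.
Total = 29×4 + 27×8 + 23×8 + 19×6 = 630.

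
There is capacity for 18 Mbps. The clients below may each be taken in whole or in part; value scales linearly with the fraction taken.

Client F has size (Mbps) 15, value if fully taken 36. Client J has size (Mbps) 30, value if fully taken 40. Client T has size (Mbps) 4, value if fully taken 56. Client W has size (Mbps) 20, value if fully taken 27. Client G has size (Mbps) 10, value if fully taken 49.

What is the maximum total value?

114.6

Best value per unit of size first: Client T 56/4≈14, Client G 49/10≈4.9, Client F 36/15≈2.4, Client W 27/20≈1.35, Client J 40/30≈1.33.
All 4 Mbps of Client T fit (value 56) ; 14 remain.
Take all of Client G (10 Mbps, value 49) ; 4 Mbps left.
4 Mbps left: a 4/15 share of Client F gives 36×4/15 = 9.6.
Total value = 114.6.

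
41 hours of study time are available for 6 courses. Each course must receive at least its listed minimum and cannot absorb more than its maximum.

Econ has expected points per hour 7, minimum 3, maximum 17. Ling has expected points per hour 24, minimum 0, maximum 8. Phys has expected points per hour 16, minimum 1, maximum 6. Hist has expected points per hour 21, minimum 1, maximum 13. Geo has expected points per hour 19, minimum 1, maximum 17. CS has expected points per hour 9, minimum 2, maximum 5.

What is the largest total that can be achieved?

786

Meeting every minimum uses 3+0+1+1+1+2 = 8 hours, leaving 33.
Order the courses by expected points per hour: Ling 24 > Hist 21 > Geo 19 > Phys 16 > CS 9 > Econ 7.
Give Ling 8 more to hit its cap of 8 — 25 left.
Hist takes 12 more to reach its cap of 13 — 13 left.
Geo has room for 16 more but only 13 remain, so it gets 14.
Total = 7×3 + 24×8 + 16×1 + 21×13 + 19×14 + 9×2 = 786.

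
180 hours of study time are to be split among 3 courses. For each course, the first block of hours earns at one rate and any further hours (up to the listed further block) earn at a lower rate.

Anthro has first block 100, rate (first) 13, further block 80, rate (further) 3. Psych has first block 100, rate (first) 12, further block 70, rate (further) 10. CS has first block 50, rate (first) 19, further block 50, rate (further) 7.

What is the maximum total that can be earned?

Order all 6 blocks by rate: CS/tier1 19 > Anthro/tier1 13 > Psych/tier1 12 > Psych/tier2 10 > CS/tier2 7 > Anthro/tier2 3.
Fill CS tier1 block (50 at 19) — 130 left.
Anthro/tier1 (13): +100 — 30 left.
Psych tier1 at 12: only 30 left, fill 30.
Total = 19×50 + 13×100 + 12×30 = 2610.

2610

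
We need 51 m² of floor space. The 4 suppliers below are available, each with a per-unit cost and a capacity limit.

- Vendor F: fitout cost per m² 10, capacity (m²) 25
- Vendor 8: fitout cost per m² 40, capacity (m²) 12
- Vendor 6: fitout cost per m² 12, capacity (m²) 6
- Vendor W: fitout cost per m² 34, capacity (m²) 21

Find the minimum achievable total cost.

Use suppliers in increasing cost order.
Take 25 from Vendor F at 10 — need 26 more.
Vendor 6 at 12: take all 6 m² — 20 still needed.
Take 20 from Vendor W at 34 to finish.
Vendor 8: unused.
Cost = 25×10 + 6×12 + 20×34 = 1002.

1002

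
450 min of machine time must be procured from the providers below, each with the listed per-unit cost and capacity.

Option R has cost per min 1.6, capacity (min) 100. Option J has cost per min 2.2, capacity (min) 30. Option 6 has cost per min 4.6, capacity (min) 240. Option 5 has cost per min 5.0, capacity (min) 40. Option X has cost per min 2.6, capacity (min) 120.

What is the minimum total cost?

1458

Fill from the cheapest provider first.
Option R at 1.6: take all 100 min → 350 still needed.
Option J (2.2): use full 30 → 320 min to go.
Option X at 2.6: take all 120 min → 200 still needed.
Option 6 at 4.6: take 200 of its 240 → requirement met.
Option 5: unused.
Cost = 100×1.6 + 30×2.2 + 120×2.6 + 200×4.6 = 1458.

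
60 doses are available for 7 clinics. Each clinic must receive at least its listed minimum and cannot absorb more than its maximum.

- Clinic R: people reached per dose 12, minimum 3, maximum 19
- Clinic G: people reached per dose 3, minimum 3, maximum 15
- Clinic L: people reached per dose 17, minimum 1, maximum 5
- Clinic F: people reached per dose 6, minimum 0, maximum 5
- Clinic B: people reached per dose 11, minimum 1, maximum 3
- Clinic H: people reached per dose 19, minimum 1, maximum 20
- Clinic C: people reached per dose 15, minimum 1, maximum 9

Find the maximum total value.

876

Meeting every minimum uses 3+3+1+0+1+1+1 = 10 doses, leaving 50.
Rank by people reached per dose: Clinic H 19 > Clinic L 17 > Clinic C 15 > Clinic R 12 > Clinic B 11 > Clinic F 6 > Clinic G 3.
Clinic H: +19 to 20 (cap) ; 31 left.
Give Clinic L 4 more to hit its cap of 5 ; 27 left.
Give Clinic C 8 more to hit its cap of 9 ; 19 left.
Clinic R takes 16 more to reach its cap of 19 ; 3 left.
Give Clinic B 2 more to hit its cap of 3 ; 1 left.
Clinic F: +1 (room for 5) → 1. Pool exhausted.
Total = 12×19 + 3×3 + 17×5 + 6×1 + 11×3 + 19×20 + 15×9 = 876.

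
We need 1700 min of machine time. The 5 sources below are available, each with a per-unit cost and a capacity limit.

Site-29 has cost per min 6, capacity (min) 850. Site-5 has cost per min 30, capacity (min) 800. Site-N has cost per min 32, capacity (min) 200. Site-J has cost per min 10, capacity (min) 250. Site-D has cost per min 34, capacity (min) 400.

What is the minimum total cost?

Use sources in increasing cost order.
Take 850 from Site-29 at 6 — need 850 more.
Site-J (10): use full 250 — 600 min to go.
Take 600 from Site-5 at 30 to finish.
Site-N, Site-D: unused.
Cost = 850×6 + 250×10 + 600×30 = 25600.

25600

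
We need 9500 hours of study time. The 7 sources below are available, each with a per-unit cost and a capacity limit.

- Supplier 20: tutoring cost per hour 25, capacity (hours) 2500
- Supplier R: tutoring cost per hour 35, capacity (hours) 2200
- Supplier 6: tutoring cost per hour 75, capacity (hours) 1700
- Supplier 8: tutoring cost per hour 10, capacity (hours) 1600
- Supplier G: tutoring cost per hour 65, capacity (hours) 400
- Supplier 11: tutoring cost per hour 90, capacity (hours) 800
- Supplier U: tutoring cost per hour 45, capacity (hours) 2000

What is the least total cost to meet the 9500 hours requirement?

331500

Use sources in increasing cost order.
Supplier 8 at 10: take all 1600 hours — 7900 still needed.
Supplier 20 (25): use full 2500 — 5400 hours to go.
Take 2200 from Supplier R at 35 — need 3200 more.
Supplier U at 45: take all 2000 hours — 1200 still needed.
Supplier G (65): use full 400 — 800 hours to go.
Take 800 from Supplier 6 at 75 to finish.
Supplier 11: unused.
Cost = 1600×10 + 2500×25 + 2200×35 + 2000×45 + 400×65 + 800×75 = 331500.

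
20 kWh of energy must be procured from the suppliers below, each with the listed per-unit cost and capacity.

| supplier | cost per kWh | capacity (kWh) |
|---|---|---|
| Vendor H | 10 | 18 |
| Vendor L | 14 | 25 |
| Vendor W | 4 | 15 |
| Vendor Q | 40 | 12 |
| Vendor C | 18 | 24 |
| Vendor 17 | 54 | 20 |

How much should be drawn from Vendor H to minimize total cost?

5

Fill from the cheapest supplier first.
Vendor W (4): use full 15 → 5 kWh to go.
Vendor H (10): take the remaining 5 → done.
Vendor L, Vendor C, Vendor Q, Vendor 17: unused.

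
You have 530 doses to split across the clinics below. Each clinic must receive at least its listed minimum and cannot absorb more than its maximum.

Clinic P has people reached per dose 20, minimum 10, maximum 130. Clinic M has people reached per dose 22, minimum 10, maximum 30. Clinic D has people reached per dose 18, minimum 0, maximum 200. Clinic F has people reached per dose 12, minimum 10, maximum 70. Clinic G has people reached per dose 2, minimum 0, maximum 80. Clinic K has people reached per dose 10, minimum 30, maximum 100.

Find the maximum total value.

Meeting every minimum uses 10+10+0+10+0+30 = 60 doses, leaving 470.
Highest people reached per dose first: Clinic M 22 > Clinic P 20 > Clinic D 18 > Clinic F 12 > Clinic K 10 > Clinic G 2.
Clinic M: +20 to 30 (cap) → 450 left.
Clinic P: +120 to 130 (cap) → 330 left.
Clinic D takes 200 more to reach its cap of 200 → 130 left.
Clinic F: +60 to 70 (cap) → 70 left.
Clinic K: +70 to 100 (cap) → 0 left.
Total = 20×130 + 22×30 + 18×200 + 12×70 + 10×100 = 8700.

8700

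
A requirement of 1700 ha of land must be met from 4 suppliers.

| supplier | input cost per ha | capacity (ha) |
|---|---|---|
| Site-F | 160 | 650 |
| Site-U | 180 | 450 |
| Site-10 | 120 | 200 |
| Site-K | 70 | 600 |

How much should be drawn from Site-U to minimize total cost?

250

Fill from the cheapest supplier first.
Take 600 from Site-K at 70 → need 1100 more.
Site-10 at 120: take all 200 ha → 900 still needed.
Site-F (160): use full 650 → 250 ha to go.
Take 250 from Site-U at 180 to finish.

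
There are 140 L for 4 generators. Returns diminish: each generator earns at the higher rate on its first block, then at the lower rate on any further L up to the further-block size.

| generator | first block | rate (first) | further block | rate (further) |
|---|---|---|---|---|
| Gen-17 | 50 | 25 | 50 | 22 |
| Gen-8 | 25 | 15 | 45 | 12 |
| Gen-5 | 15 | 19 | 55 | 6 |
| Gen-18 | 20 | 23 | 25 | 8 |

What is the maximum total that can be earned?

3170

Treat each block as its own option and order by rate: Gen-17/T1 25 > Gen-18/T1 23 > Gen-17/T2 22 > Gen-5/T1 19 > Gen-8/T1 15 > Gen-8/T2 12 > Gen-18/T2 8 > Gen-5/T2 6.
Fill Gen-17 T1 block (50 at 25) ; 90 left.
Gen-18 T1 at 23: fill all 20 ; 70 left.
Gen-17 T2 at 22: fill all 50 ; 20 left.
Gen-5 T1 at 19: fill all 15 ; 5 left.
Gen-8 T1 at 15: only 5 left, fill 5.
Total = 25×50 + 23×20 + 22×50 + 19×15 + 15×5 = 3170.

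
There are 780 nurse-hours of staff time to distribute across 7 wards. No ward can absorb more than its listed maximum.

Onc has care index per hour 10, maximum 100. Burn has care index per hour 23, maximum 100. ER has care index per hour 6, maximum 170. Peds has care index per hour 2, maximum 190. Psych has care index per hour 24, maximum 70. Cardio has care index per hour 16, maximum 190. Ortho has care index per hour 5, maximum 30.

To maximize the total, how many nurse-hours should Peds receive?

120

Highest care index per hour first: Psych 24 > Burn 23 > Cardio 16 > Onc 10 > ER 6 > Ortho 5 > Peds 2.
Psych: +70 to 70 (cap) ; 710 left.
Burn: +100 to 100 (cap) ; 610 left.
Cardio takes 190 to reach its cap of 190 ; 420 left.
Onc: +100 to 100 (cap) ; 320 left.
ER takes 170 to reach its cap of 170 ; 150 left.
Ortho: +30 to 30 (cap) ; 120 left.
Peds: +120 (room for 190) → 120. Pool exhausted.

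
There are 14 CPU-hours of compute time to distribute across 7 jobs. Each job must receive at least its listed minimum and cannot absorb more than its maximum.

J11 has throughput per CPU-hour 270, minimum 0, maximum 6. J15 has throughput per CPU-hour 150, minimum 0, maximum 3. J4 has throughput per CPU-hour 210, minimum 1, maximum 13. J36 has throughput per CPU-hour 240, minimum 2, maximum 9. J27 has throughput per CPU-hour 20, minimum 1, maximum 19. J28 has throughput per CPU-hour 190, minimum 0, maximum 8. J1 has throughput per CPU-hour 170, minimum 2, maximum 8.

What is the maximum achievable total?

3150

Meeting every minimum uses 0+0+1+2+1+0+2 = 6 CPU-hours, leaving 8.
Rank by throughput per CPU-hour: J11 270 > J36 240 > J4 210 > J28 190 > J1 170 > J15 150 > J27 20.
J11: +6 to 6 (cap) — 2 left.
Only 2 left; J36 takes them to reach 4.
Total = 270×6 + 210×1 + 240×4 + 20×1 + 170×2 = 3150.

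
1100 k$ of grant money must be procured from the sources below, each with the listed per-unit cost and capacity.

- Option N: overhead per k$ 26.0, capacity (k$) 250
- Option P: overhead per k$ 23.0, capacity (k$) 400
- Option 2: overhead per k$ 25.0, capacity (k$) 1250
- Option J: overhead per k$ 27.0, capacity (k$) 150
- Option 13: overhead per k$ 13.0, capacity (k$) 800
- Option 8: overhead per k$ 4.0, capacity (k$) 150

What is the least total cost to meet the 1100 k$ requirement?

Use sources in increasing cost order.
Take 150 from Option 8 at 4.0 — need 950 more.
Option 13 (13.0): use full 800 — 150 k$ to go.
Option P (23.0): take the remaining 150 — done.
Option 2, Option N, Option J: unused.
Cost = 150×4.0 + 800×13.0 + 150×23.0 = 14450.

14450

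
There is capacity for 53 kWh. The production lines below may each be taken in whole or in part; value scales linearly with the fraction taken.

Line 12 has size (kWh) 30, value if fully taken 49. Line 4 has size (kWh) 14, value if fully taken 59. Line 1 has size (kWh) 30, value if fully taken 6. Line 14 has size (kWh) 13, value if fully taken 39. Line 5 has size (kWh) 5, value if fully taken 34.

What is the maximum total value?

Best value per unit of size first: Line 5 34/5≈6.8, Line 4 59/14≈4.21, Line 14 39/13≈3, Line 12 49/30≈1.63, Line 1 6/30≈0.2.
Line 5: take in full, 5 kWh for value 34 ; 48 left.
All 14 kWh of Line 4 fit (value 59) ; 34 remain.
Take all of Line 14 (13 kWh, value 39) ; 21 kWh left.
21 kWh left: a 21/30 share of Line 12 gives 49×21/30 = 34.3.
Total value = 166.3.

166.3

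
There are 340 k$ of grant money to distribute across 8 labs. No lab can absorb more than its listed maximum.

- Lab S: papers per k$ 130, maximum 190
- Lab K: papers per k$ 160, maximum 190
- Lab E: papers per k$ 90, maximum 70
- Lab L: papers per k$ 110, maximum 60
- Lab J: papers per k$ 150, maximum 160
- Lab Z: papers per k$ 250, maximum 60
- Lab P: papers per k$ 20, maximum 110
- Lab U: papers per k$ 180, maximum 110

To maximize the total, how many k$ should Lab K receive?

170

Highest papers per k$ first: Lab Z 250 > Lab U 180 > Lab K 160 > Lab J 150 > Lab S 130 > Lab L 110 > Lab E 90 > Lab P 20.
Give Lab Z 60 to hit its cap of 60 ; 280 left.
Lab U: +110 to 110 (cap) ; 170 left.
Only 170 left; Lab K takes them to reach 170.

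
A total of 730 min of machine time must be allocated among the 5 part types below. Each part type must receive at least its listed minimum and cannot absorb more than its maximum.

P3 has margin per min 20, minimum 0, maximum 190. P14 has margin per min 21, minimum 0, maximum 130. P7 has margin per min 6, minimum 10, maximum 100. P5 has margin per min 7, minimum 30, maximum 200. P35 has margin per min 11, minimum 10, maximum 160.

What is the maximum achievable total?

9990

Meeting every minimum uses 0+0+10+30+10 = 50 min, leaving 680.
Rank by margin per min: P14 21 > P3 20 > P35 11 > P5 7 > P7 6.
P14 takes 130 more to reach its cap of 130 → 550 left.
P3 takes 190 more to reach its cap of 190 → 360 left.
Give P35 150 more to hit its cap of 160 → 210 left.
Give P5 170 more to hit its cap of 200 → 40 left.
P7: +40 (room for 90) → 50. Pool exhausted.
Total = 20×190 + 21×130 + 6×50 + 7×200 + 11×160 = 9990.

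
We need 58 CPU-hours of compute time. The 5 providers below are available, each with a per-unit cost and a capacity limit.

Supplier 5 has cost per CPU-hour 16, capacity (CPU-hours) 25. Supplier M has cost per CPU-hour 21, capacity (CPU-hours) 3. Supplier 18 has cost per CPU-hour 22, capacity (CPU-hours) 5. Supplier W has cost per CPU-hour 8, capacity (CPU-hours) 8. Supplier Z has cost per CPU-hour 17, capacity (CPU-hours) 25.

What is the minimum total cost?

889

Use providers in increasing cost order.
Take 8 from Supplier W at 8 — need 50 more.
Take 25 from Supplier 5 at 16 — need 25 more.
Supplier Z at 17: take all 25 CPU-hours — 0 still needed.
Supplier M, Supplier 18: unused.
Cost = 8×8 + 25×16 + 25×17 = 889.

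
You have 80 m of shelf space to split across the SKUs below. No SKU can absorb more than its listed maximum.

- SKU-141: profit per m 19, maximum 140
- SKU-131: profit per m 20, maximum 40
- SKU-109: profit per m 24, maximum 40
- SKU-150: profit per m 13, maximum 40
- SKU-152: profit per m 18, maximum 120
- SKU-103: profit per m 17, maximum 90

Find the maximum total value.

1760

Order the SKUs by profit per m: SKU-109 24 > SKU-131 20 > SKU-141 19 > SKU-152 18 > SKU-103 17 > SKU-150 13.
Give SKU-109 40 to hit its cap of 40 — 40 left.
Give SKU-131 40 to hit its cap of 40 — 0 left.
Total = 20×40 + 24×40 = 1760.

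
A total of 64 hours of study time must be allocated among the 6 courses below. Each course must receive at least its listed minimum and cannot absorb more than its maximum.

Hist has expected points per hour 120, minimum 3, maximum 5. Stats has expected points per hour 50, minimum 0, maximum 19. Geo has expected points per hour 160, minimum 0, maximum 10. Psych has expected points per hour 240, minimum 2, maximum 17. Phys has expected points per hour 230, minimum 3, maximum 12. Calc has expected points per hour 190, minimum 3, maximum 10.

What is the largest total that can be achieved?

Meeting every minimum uses 3+0+0+2+3+3 = 11 hours, leaving 53.
Highest expected points per hour first: Psych 240 > Phys 230 > Calc 190 > Geo 160 > Hist 120 > Stats 50.
Give Psych 15 more to hit its cap of 17 ; 38 left.
Give Phys 9 more to hit its cap of 12 ; 29 left.
Give Calc 7 more to hit its cap of 10 ; 22 left.
Geo takes 10 more to reach its cap of 10 ; 12 left.
Give Hist 2 more to hit its cap of 5 ; 10 left.
Stats: +10 (room for 19) → 10. Pool exhausted.
Total = 120×5 + 50×10 + 160×10 + 240×17 + 230×12 + 190×10 = 11440.

11440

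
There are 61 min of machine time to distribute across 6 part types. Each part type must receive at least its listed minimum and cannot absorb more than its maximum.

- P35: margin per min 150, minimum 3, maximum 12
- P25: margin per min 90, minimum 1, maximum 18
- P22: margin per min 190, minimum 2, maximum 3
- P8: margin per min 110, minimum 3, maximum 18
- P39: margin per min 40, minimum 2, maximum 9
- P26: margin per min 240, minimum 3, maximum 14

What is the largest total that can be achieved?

8870

Meeting every minimum uses 3+1+2+3+2+3 = 14 min, leaving 47.
Rank by margin per min: P26 240 > P22 190 > P35 150 > P8 110 > P25 90 > P39 40.
P26: +11 to 14 (cap) ; 36 left.
Give P22 1 more to hit its cap of 3 ; 35 left.
P35 takes 9 more to reach its cap of 12 ; 26 left.
P8: +15 to 18 (cap) ; 11 left.
Only 11 left; P25 takes them to reach 12.
Total = 150×12 + 90×12 + 190×3 + 110×18 + 40×2 + 240×14 = 8870.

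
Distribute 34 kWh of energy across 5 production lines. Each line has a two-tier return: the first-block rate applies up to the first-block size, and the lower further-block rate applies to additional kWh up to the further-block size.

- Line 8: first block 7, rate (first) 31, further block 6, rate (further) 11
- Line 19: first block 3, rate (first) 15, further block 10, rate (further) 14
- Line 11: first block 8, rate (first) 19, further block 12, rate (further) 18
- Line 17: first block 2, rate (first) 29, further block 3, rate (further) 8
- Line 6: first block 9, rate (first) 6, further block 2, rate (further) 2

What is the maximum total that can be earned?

716

Treat each block as its own option and order by rate: Line 8/tier1 31 > Line 17/tier1 29 > Line 11/tier1 19 > Line 11/tier2 18 > Line 19/tier1 15 > Line 19/tier2 14 > Line 8/tier2 11 > Line 17/tier2 8 > Line 6/tier1 6 > Line 6/tier2 2.
Fill Line 8 tier1 block (7 at 31) ; 27 left.
Line 17 tier1 at 29: fill all 2 ; 25 left.
Line 11/tier1 (19): +8 ; 17 left.
Fill Line 11 tier2 block (12 at 18) ; 5 left.
Fill Line 19 tier1 block (3 at 15) ; 2 left.
Line 19/tier2: +2 of 10 at 14; pool empty.
Total = 31×7 + 29×2 + 19×8 + 18×12 + 15×3 + 14×2 = 716.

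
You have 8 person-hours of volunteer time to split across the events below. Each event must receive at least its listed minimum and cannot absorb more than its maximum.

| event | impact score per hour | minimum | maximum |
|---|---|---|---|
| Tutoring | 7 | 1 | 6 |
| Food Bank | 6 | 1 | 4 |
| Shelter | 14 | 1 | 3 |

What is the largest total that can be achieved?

Meeting every minimum uses 1+1+1 = 3 person-hours, leaving 5.
Order the events by impact score per hour: Shelter 14 > Tutoring 7 > Food Bank 6.
Give Shelter 2 more to hit its cap of 3 — 3 left.
Only 3 left; Tutoring takes them to reach 4.
Total = 7×4 + 6×1 + 14×3 = 76.

76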